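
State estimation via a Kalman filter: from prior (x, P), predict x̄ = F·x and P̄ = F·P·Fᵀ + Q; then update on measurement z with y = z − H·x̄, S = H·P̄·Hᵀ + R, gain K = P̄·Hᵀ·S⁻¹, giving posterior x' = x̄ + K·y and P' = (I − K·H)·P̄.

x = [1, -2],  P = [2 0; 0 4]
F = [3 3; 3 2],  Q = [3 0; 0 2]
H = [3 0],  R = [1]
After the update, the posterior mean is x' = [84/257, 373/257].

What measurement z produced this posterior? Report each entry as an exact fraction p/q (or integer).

z = [1]

x̄ = F·x = [-3, -1]
P̄ = F·P·Fᵀ + Q = [57 42; 42 36]
S = H·P̄·Hᵀ + R = [514]
K = P̄·Hᵀ·S⁻¹ = [171/514; 63/257]
x' − x̄ = [855/257, 630/257] = K·y
y = (KᵀK)⁻¹·Kᵀ·(x' − x̄) = [10]
z = y + H·x̄ = [10] + [-9] = [1]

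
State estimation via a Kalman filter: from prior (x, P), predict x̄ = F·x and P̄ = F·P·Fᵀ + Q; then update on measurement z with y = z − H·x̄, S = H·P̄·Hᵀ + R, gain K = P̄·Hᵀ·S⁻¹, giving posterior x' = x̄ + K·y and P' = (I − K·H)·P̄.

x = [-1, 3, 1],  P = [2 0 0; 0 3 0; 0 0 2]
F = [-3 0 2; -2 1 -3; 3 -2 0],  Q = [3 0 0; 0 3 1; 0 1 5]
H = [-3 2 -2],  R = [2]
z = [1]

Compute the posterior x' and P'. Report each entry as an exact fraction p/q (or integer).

x̄ = F·x = [5, 2, -9]
P̄ = F·P·Fᵀ + Q = [29 0 -18; 0 32 -17; -18 -17 35]
y = z − H·x̄ = [-6]
S = H·P̄·Hᵀ + R = [451]
K = P̄·Hᵀ·S⁻¹ = [-51/451; 98/451; -50/451]
x' = x̄ + K·y = [2561/451, 314/451, -3759/451]
P' = (I − K·H)·P̄ = [10478/451 4998/451 -10668/451; 4998/451 4828/451 -2767/451; -10668/451 -2767/451 13285/451]

x' = [2561/451, 314/451, -3759/451]
P' = [10478/451 4998/451 -10668/451; 4998/451 4828/451 -2767/451; -10668/451 -2767/451 13285/451]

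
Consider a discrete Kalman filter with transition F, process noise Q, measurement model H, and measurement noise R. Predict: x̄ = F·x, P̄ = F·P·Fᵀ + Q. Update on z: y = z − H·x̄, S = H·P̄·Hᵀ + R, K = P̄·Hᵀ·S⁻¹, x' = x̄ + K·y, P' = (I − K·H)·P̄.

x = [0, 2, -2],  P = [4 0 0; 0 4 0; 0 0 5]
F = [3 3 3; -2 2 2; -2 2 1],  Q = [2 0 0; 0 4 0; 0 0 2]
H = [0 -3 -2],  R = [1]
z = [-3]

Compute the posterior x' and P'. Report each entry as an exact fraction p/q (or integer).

x̄ = F·x = [0, 0, 2]
P̄ = F·P·Fᵀ + Q = [119 30 15; 30 56 42; 15 42 39]
y = z − H·x̄ = [1]
S = H·P̄·Hᵀ + R = [1165]
K = P̄·Hᵀ·S⁻¹ = [-24/233; -252/1165; -204/1165]
x' = x̄ + K·y = [-24/233, -252/1165, 2126/1165]
P' = (I − K·H)·P̄ = [24847/233 942/233 -1401/233; 942/233 1736/1165 -2478/1165; -1401/233 -2478/1165 3819/1165]

x' = [-24/233, -252/1165, 2126/1165]
P' = [24847/233 942/233 -1401/233; 942/233 1736/1165 -2478/1165; -1401/233 -2478/1165 3819/1165]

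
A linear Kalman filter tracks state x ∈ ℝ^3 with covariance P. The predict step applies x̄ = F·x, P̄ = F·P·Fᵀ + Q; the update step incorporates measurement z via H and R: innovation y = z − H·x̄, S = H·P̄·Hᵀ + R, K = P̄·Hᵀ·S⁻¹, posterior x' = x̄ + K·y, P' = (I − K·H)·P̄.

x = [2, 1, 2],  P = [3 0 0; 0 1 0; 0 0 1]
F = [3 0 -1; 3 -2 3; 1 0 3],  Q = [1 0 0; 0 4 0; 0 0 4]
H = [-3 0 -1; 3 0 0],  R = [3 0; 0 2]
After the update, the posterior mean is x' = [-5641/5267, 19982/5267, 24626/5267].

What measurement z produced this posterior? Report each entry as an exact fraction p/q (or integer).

z = [-1, -3]

x̄ = F·x = [4, 10, 8]
P̄ = F·P·Fᵀ + Q = [29 24 6; 24 44 18; 6 18 16]
S = H·P̄·Hᵀ + R = [316 -279; -279 263]
K = P̄·Hᵀ·S⁻¹ = [-186/5267 1545/5267; -3582/5267 -2358/5267; -3920/5267 -3798/5267]
x' − x̄ = [-26709/5267, -32688/5267, -17510/5267] = K·y
y = (KᵀK)⁻¹·Kᵀ·(x' − x̄) = [19, -15]
z = y + H·x̄ = [19, -15] + [-20, 12] = [-1, -3]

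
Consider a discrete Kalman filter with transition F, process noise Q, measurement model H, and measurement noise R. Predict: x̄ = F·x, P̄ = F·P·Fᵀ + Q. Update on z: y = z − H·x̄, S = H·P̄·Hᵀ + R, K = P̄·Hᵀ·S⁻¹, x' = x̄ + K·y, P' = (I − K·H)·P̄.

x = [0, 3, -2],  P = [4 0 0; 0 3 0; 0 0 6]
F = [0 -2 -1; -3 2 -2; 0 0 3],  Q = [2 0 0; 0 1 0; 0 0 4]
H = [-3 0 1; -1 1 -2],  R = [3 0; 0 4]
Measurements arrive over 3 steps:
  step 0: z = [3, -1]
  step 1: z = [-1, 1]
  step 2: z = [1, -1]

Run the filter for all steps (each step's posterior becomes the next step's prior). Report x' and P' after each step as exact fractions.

step 0: x' = [-109678/106825, -157043/106825, 9792/106825], P' = [61744/106825 227564/106825 100134/106825; 227564/106825 1840884/106825 718554/106825; 100134/106825 718554/106825 361974/106825]
step 1: x' = [4254215690/9976839181, 17600625027/9976839181, 2728210424/9976839181], P' = [3404137768/9976839181 3575148068/9976839181 1950401754/9976839181; 3575148068/9976839181 40902630732/9976839181 12714828942/9976839181; 1950401754/9976839181 12714828942/9976839181 10917310674/9976839181]
step 2: x' = [-61051842087842/219755407364869, -112202172848611/219755407364869, 58753403882320/219755407364869], P' = [74443026883468/219755407364869 78453185360576/219755407364869 43036474837014/219755407364869; 78453185360576/219755407364869 900220560020112/219755407364869 280737627103218/219755407364869; 43036474837014/219755407364869 280737627103218/219755407364869 240895629369606/219755407364869]

step 0: x̄ = F·x = [-4, 10, -6]
step 0: P̄ = F·P·Fᵀ + Q = [20 0 -18; 0 73 -36; -18 -36 58]
step 0: y = z − H·x̄ = [-3, -27]
step 0: S = H·P̄·Hᵀ + R = [349 -182; -182 401]
step 0: K = P̄·Hᵀ·S⁻¹ = [-28366/106825 -8612/106825; 11954/106825 44053/106825; 20524/106825 -26382/106825]
step 0: x' = x̄ + K·y = [-109678/106825, -157043/106825, 9792/106825]
step 0: P' = (I − K·H)·P̄ = [61744/106825 227564/106825 100134/106825; 227564/106825 1840884/106825 718554/106825; 100134/106825 718554/106825 361974/106825]
step 1: x̄ = F·x = [304294/106825, -4636/106825, 29376/106825]
step 1: P̄ = F·P·Fᵀ + Q = [10813376/106825 -3536694/106825 -5397246/106825; -3536694/106825 2196361/106825 1238274/106825; -5397246/106825 1238274/106825 3685066/106825]
step 1: y = z − H·x̄ = [776681/106825, 474507/106825]
step 1: S = H·P̄·Hᵀ + R = [133709401/106825 9932122/106825; 9932122/106825 8708609/106825]
step 1: K = P̄·Hᵀ·S⁻¹ = [-2754003850/9976839181 -932448302/9976839181; 663128246/9976839181 2974456195/9976839181; 1688701804/9976839181 -2767548540/9976839181]
step 1: x' = x̄ + K·y = [4254215690/9976839181, 17600625027/9976839181, 2728210424/9976839181]
step 1: P' = (I − K·H)·P̄ = [3404137768/9976839181 3575148068/9976839181 1950401754/9976839181; 3575148068/9976839181 40902630732/9976839181 12714828942/9976839181; 1950401754/9976839181 12714828942/9976839181 10917310674/9976839181]
step 2: x̄ = F·x = [-2231144734/586872893, 16982182136/9976839181, 8184631272/9976839181]
step 2: P̄ = F·P·Fᵀ + Q = [14431813396/586872893 -5237891178/586872893 -6414170922/586872893; -5237891178/586872893 126678257413/9976839181 -6768506178/9976839181; -6414170922/586872893 -6768506178/9976839181 138163152790/9976839181]
step 2: y = z − H·x̄ = [-111996173525/9976839181, -48519219251/9976839181]
step 2: S = H·P̄·Hᵀ + R = [3030406553965/9976839181 174855593146/9976839181; 174855593146/9976839181 733577755097/9976839181]
step 2: K = P̄·Hᵀ·S⁻¹ = [-60097535271130/219755407364869 -20515697799230/219755407364869; 15126023673830/219755407364869 65073030113275/219755407364869; 37262068286188/219755407364869 -61022526618252/219755407364869]
step 2: x' = x̄ + K·y = [-61051842087842/219755407364869, -112202172848611/219755407364869, 58753403882320/219755407364869]
step 2: P' = (I − K·H)·P̄ = [74443026883468/219755407364869 78453185360576/219755407364869 43036474837014/219755407364869; 78453185360576/219755407364869 900220560020112/219755407364869 280737627103218/219755407364869; 43036474837014/219755407364869 280737627103218/219755407364869 240895629369606/219755407364869]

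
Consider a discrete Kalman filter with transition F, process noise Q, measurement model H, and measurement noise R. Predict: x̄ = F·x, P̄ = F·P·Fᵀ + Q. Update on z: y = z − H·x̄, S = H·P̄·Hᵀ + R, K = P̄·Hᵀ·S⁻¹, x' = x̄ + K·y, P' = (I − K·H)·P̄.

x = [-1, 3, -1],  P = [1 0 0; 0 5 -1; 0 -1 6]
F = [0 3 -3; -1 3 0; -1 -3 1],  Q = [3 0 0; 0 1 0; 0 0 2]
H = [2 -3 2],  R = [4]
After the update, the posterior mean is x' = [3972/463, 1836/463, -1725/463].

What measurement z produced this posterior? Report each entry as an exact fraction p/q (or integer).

x̄ = F·x = [12, 10, -9]
P̄ = F·P·Fᵀ + Q = [120 54 -75; 54 47 -47; -75 -47 60]
S = H·P̄·Hᵀ + R = [463]
K = P̄·Hᵀ·S⁻¹ = [-72/463; -127/463; 111/463]
x' − x̄ = [-1584/463, -2794/463, 2442/463] = K·y
y = (KᵀK)⁻¹·Kᵀ·(x' − x̄) = [22]
z = y + H·x̄ = [22] + [-24] = [-2]

z = [-2]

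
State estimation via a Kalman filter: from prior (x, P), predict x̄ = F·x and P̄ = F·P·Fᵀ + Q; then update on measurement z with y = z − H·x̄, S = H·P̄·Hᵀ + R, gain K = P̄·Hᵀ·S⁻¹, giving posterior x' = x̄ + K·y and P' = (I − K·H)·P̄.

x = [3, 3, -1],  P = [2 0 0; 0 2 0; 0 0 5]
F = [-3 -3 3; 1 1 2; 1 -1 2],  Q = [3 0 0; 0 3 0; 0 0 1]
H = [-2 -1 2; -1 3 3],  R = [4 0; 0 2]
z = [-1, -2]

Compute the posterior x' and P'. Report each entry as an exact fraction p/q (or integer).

x̄ = F·x = [-21, 4, -2]
P̄ = F·P·Fᵀ + Q = [84 18 30; 18 27 20; 30 20 25]
y = z − H·x̄ = [-35, -29]
S = H·P̄·Hᵀ + R = [219 -33; -33 626]
K = P̄·Hᵀ·S⁻¹ = [-25632/45335 2994/45335; -10339/136005 8726/45335; -1021/9067 1467/9067]
x' = x̄ + K·y = [-141741/45335, 146723/136005, -24942/9067]
P' = (I − K·H)·P̄ = [398868/45335 -141768/45335 55344/9067; -141768/45335 214444/136005 -22584/9067; 55344/9067 -22584/9067 42010/9067]

x' = [-141741/45335, 146723/136005, -24942/9067]
P' = [398868/45335 -141768/45335 55344/9067; -141768/45335 214444/136005 -22584/9067; 55344/9067 -22584/9067 42010/9067]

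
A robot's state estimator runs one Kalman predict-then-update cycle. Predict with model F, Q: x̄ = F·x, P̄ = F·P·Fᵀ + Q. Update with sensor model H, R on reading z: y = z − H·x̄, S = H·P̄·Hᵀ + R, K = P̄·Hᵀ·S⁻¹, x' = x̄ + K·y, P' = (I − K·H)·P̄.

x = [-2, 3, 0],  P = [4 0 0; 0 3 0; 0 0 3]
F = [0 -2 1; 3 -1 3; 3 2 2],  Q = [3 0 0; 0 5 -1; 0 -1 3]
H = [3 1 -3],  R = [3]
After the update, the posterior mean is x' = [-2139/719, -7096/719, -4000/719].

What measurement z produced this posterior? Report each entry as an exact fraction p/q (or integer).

z = [-2]

x̄ = F·x = [-6, -9, 0]
P̄ = F·P·Fᵀ + Q = [18 15 -6; 15 71 47; -6 47 63]
S = H·P̄·Hᵀ + R = [719]
K = P̄·Hᵀ·S⁻¹ = [87/719; -25/719; -160/719]
x' − x̄ = [2175/719, -625/719, -4000/719] = K·y
y = (KᵀK)⁻¹·Kᵀ·(x' − x̄) = [25]
z = y + H·x̄ = [25] + [-27] = [-2]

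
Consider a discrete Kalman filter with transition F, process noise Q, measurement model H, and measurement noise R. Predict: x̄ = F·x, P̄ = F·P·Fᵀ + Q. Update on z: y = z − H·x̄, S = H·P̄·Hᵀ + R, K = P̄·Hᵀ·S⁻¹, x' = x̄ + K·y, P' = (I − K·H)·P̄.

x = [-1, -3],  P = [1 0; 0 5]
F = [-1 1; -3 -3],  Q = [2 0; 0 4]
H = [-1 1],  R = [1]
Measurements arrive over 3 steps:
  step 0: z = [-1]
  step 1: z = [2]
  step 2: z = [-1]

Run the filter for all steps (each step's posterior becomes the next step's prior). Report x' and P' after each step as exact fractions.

step 0: x̄ = F·x = [-2, 12]
step 0: P̄ = F·P·Fᵀ + Q = [8 -12; -12 58]
step 0: y = z − H·x̄ = [-15]
step 0: S = H·P̄·Hᵀ + R = [91]
step 0: K = P̄·Hᵀ·S⁻¹ = [-20/91; 10/13]
step 0: x' = x̄ + K·y = [118/91, 6/13]
step 0: P' = (I − K·H)·P̄ = [328/91 44/13; 44/13 54/13]
step 1: x̄ = F·x = [-76/91, -480/91]
step 1: P̄ = F·P·Fᵀ + Q = [272/91 -150/91; -150/91 12262/91]
step 1: y = z − H·x̄ = [586/91]
step 1: S = H·P̄·Hᵀ + R = [12925/91]
step 1: K = P̄·Hᵀ·S⁻¹ = [-422/12925; 12412/12925]
step 1: x' = x̄ + K·y = [-13512/12925, 11752/12925]
step 1: P' = (I − K·H)·P̄ = [36676/12925 36254/12925; 36254/12925 48666/12925]
step 2: x̄ = F·x = [25264/12925, 96/235]
step 2: P̄ = F·P·Fᵀ + Q = [38684/12925 -654/235; -654/235 5354/47]
step 2: y = z − H·x̄ = [7059/12925]
step 2: S = H·P̄·Hᵀ + R = [1595899/12925]
step 2: K = P̄·Hᵀ·S⁻¹ = [-74654/1595899; 1508320/1595899]
step 2: x' = x̄ + K·y = [3078670/1595899, 1475712/1595899]
step 2: P' = (I − K·H)·P̄ = [4345264/1595899 4270610/1595899; 4270610/1595899 5778930/1595899]

step 0: x' = [118/91, 6/13], P' = [328/91 44/13; 44/13 54/13]
step 1: x' = [-13512/12925, 11752/12925], P' = [36676/12925 36254/12925; 36254/12925 48666/12925]
step 2: x' = [3078670/1595899, 1475712/1595899], P' = [4345264/1595899 4270610/1595899; 4270610/1595899 5778930/1595899]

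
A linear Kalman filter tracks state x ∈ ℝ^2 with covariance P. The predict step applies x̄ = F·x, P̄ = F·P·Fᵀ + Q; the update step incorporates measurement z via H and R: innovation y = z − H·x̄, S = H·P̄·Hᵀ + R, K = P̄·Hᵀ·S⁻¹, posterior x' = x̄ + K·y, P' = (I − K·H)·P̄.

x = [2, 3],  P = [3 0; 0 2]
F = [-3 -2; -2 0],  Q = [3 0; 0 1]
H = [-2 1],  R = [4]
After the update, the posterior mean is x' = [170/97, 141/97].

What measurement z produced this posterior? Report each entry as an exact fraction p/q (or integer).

x̄ = F·x = [-12, -4]
P̄ = F·P·Fᵀ + Q = [38 18; 18 13]
S = H·P̄·Hᵀ + R = [97]
K = P̄·Hᵀ·S⁻¹ = [-58/97; -23/97]
x' − x̄ = [1334/97, 529/97] = K·y
y = (KᵀK)⁻¹·Kᵀ·(x' − x̄) = [-23]
z = y + H·x̄ = [-23] + [20] = [-3]

z = [-3]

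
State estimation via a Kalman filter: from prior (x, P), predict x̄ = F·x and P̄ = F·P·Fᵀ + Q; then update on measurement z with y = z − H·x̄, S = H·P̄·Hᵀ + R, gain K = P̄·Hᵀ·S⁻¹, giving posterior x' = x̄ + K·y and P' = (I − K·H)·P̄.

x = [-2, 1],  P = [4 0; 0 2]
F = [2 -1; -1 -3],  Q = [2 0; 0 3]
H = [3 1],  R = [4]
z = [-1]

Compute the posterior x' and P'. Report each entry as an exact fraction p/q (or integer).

x' = [-115/197, 88/197]
P' = [576/197 -1496/197; -1496/197 4564/197]

x̄ = F·x = [-5, -1]
P̄ = F·P·Fᵀ + Q = [20 -2; -2 25]
y = z − H·x̄ = [15]
S = H·P̄·Hᵀ + R = [197]
K = P̄·Hᵀ·S⁻¹ = [58/197; 19/197]
x' = x̄ + K·y = [-115/197, 88/197]
P' = (I − K·H)·P̄ = [576/197 -1496/197; -1496/197 4564/197]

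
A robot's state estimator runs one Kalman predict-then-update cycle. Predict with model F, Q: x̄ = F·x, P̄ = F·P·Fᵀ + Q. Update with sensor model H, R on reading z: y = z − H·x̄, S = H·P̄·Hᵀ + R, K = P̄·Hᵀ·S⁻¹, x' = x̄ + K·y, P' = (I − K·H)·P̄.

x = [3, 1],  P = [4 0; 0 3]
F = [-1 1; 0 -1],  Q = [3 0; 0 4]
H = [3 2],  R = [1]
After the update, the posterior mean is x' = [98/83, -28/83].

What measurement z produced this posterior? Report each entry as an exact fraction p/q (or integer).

x̄ = F·x = [-2, -1]
P̄ = F·P·Fᵀ + Q = [10 -3; -3 7]
S = H·P̄·Hᵀ + R = [83]
K = P̄·Hᵀ·S⁻¹ = [24/83; 5/83]
x' − x̄ = [264/83, 55/83] = K·y
y = (KᵀK)⁻¹·Kᵀ·(x' − x̄) = [11]
z = y + H·x̄ = [11] + [-8] = [3]

z = [3]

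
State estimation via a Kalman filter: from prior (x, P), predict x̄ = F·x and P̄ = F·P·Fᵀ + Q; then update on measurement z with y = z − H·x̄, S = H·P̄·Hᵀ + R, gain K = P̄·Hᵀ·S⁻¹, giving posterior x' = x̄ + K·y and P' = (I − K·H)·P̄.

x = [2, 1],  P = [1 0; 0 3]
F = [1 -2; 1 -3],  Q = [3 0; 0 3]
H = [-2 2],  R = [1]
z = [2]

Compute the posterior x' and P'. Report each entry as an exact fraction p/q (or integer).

x̄ = F·x = [0, -1]
P̄ = F·P·Fᵀ + Q = [16 19; 19 31]
y = z − H·x̄ = [4]
S = H·P̄·Hᵀ + R = [37]
K = P̄·Hᵀ·S⁻¹ = [6/37; 24/37]
x' = x̄ + K·y = [24/37, 59/37]
P' = (I − K·H)·P̄ = [556/37 559/37; 559/37 571/37]

x' = [24/37, 59/37]
P' = [556/37 559/37; 559/37 571/37]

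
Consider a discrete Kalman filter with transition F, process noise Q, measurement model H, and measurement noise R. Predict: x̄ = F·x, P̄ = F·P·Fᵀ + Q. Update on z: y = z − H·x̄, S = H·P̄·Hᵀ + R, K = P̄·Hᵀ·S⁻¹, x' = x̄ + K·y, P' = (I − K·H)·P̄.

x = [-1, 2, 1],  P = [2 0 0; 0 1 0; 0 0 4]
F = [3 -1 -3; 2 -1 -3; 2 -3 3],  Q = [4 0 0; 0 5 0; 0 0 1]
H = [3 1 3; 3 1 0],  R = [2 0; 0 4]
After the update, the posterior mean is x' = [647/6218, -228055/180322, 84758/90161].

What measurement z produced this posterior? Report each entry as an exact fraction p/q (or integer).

x̄ = F·x = [-8, -7, -5]
P̄ = F·P·Fᵀ + Q = [59 49 -21; 49 50 -25; -21 -25 54]
S = H·P̄·Hᵀ + R = [835 611; 611 879]
K = P̄·Hᵀ·S⁻¹ = [179/12436 3073/12436; -13129/360644 89953/360644; 59407/180322 -59347/180322]
x' − x̄ = [50391/6218, 1034199/180322, 535563/90161] = K·y
y = (KᵀK)⁻¹·Kᵀ·(x' − x̄) = [48, 30]
z = y + H·x̄ = [48, 30] + [-46, -31] = [2, -1]

z = [2, -1]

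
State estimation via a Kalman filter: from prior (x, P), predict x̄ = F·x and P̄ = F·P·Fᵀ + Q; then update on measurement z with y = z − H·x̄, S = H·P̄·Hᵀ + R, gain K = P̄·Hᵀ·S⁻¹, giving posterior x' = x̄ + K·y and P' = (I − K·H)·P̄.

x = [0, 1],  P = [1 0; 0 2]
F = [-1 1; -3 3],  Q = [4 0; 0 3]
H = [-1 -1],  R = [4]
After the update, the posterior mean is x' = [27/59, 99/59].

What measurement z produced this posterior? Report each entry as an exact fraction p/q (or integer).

z = [-2]

x̄ = F·x = [1, 3]
P̄ = F·P·Fᵀ + Q = [7 9; 9 30]
S = H·P̄·Hᵀ + R = [59]
K = P̄·Hᵀ·S⁻¹ = [-16/59; -39/59]
x' − x̄ = [-32/59, -78/59] = K·y
y = (KᵀK)⁻¹·Kᵀ·(x' − x̄) = [2]
z = y + H·x̄ = [2] + [-4] = [-2]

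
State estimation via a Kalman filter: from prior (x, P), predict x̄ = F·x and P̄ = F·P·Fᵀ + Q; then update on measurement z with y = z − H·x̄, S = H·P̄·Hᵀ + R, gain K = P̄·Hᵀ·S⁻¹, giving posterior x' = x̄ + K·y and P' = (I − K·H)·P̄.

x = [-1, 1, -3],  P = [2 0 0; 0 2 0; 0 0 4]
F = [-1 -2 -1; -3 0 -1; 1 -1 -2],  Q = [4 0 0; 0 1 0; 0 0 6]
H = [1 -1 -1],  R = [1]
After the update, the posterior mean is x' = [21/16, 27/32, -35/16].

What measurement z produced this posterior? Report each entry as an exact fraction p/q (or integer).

x̄ = F·x = [2, 6, 4]
P̄ = F·P·Fᵀ + Q = [18 10 10; 10 23 2; 10 2 26]
S = H·P̄·Hᵀ + R = [32]
K = P̄·Hᵀ·S⁻¹ = [-1/16; -15/32; -9/16]
x' − x̄ = [-11/16, -165/32, -99/16] = K·y
y = (KᵀK)⁻¹·Kᵀ·(x' − x̄) = [11]
z = y + H·x̄ = [11] + [-8] = [3]

z = [3]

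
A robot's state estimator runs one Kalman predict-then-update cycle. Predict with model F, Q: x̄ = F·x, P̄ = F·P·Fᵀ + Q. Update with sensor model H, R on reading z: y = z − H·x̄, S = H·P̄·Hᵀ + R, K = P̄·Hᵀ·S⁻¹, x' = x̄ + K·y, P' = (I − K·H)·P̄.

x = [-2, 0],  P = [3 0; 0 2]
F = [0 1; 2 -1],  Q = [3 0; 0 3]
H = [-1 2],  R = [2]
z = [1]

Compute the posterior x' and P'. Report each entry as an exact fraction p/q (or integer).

x' = [-81/83, -8/83]
P' = [334/83 158/83; 158/83 115/83]

x̄ = F·x = [0, -4]
P̄ = F·P·Fᵀ + Q = [5 -2; -2 17]
y = z − H·x̄ = [9]
S = H·P̄·Hᵀ + R = [83]
K = P̄·Hᵀ·S⁻¹ = [-9/83; 36/83]
x' = x̄ + K·y = [-81/83, -8/83]
P' = (I − K·H)·P̄ = [334/83 158/83; 158/83 115/83]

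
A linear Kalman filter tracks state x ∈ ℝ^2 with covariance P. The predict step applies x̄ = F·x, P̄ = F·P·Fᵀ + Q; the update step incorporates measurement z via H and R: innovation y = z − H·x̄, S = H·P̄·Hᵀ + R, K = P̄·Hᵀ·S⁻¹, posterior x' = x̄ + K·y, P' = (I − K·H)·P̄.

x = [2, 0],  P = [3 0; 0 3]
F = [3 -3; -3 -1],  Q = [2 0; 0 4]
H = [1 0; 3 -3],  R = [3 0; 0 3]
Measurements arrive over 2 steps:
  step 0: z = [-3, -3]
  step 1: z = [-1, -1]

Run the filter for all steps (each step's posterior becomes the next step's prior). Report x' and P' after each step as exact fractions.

step 0: x' = [-16224/5933, -10392/5933], P' = [14388/5933 14166/5933; 14166/5933 15902/5933]
step 1: x' = [-8249566/6325873, -5597722/6325873], P' = [11440092/6325873 11361258/6325873; 11361258/6325873 13375286/6325873]

step 0: x̄ = F·x = [6, -6]
step 0: P̄ = F·P·Fᵀ + Q = [56 -18; -18 34]
step 0: y = z − H·x̄ = [-9, -39]
step 0: S = H·P̄·Hᵀ + R = [59 222; 222 1137]
step 0: K = P̄·Hᵀ·S⁻¹ = [4796/5933 222/5933; 4722/5933 -1736/5933]
step 0: x' = x̄ + K·y = [-16224/5933, -10392/5933]
step 0: P' = (I − K·H)·P̄ = [14388/5933 14166/5933; 14166/5933 15902/5933]
step 1: x̄ = F·x = [-17496/5933, 59064/5933]
step 1: P̄ = F·P·Fᵀ + Q = [29488/5933 3210/5933; 3210/5933 254122/5933]
step 1: y = z − H·x̄ = [11563/5933, 223747/5933]
step 1: S = H·P̄·Hᵀ + R = [47287/5933 78834/5933; 78834/5933 2512509/5933]
step 1: K = P̄·Hᵀ·S⁻¹ = [3813364/6325873 78834/6325873; 3787086/6325873 -2014028/6325873]
step 1: x' = x̄ + K·y = [-8249566/6325873, -5597722/6325873]
step 1: P' = (I − K·H)·P̄ = [11440092/6325873 11361258/6325873; 11361258/6325873 13375286/6325873]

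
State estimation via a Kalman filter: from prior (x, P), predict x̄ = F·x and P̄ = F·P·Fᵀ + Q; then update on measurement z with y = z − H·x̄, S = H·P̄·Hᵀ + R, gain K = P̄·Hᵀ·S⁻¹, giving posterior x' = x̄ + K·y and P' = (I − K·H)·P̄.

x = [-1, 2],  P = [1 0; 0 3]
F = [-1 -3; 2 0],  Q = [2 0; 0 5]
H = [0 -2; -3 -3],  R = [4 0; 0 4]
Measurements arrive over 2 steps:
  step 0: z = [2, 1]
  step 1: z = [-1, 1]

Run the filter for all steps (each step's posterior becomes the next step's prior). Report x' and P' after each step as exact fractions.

step 0: x' = [1493/2749, -2648/2749], P' = [3578/2749 -2402/2749; -2402/2749 2430/2749]
step 1: x' = [-407960/2001533, 122067/2001533], P' = [2010910/2001533 -1317358/2001533; -1317358/2001533 1458610/2001533]

step 0: x̄ = F·x = [-5, -2]
step 0: P̄ = F·P·Fᵀ + Q = [30 -2; -2 9]
step 0: y = z − H·x̄ = [-2, -20]
step 0: S = H·P̄·Hᵀ + R = [40 42; 42 319]
step 0: K = P̄·Hᵀ·S⁻¹ = [1201/2749 -882/2749; -1215/2749 -21/2749]
step 0: x' = x̄ + K·y = [1493/2749, -2648/2749]
step 0: P' = (I − K·H)·P̄ = [3578/2749 -2402/2749; -2402/2749 2430/2749]
step 1: x̄ = F·x = [6451/2749, 2986/2749]
step 1: P̄ = F·P·Fᵀ + Q = [16534/2749 7256/2749; 7256/2749 28057/2749]
step 1: y = z − H·x̄ = [3223/2749, 31060/2749]
step 1: S = H·P̄·Hᵀ + R = [123224/2749 211878/2749; 211878/2749 542923/2749]
step 1: K = P̄·Hᵀ·S⁻¹ = [658679/2001533 -520164/2001533; -729305/2001533 -105939/2001533]
step 1: x' = x̄ + K·y = [-407960/2001533, 122067/2001533]
step 1: P' = (I − K·H)·P̄ = [2010910/2001533 -1317358/2001533; -1317358/2001533 1458610/2001533]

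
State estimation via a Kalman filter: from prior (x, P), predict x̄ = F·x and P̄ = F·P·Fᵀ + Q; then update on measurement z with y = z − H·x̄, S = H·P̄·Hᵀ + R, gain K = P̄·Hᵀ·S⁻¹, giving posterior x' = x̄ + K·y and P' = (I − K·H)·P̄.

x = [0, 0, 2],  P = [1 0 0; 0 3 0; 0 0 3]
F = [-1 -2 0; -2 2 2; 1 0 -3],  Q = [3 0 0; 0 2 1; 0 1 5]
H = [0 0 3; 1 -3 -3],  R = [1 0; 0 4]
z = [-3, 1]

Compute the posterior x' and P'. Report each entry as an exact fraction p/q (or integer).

x̄ = F·x = [0, 4, -6]
P̄ = F·P·Fᵀ + Q = [16 -10 -1; -10 30 -19; -1 -19 33]
y = z − H·x̄ = [15, -5]
S = H·P̄·Hᵀ + R = [298 -129; -129 311]
K = P̄·Hᵀ·S⁻¹ = [5388/76037 14215/76037; -23274/76037 -20167/76037; 25242/76037 -43/76037]
x' = x̄ + K·y = [9745/76037, 55873/76037, -77377/76037]
P' = (I − K·H)·P̄ = [536221/76037 157991/76037 1796/76037; 157991/76037 87311/76037 -7758/76037; 1796/76037 -7758/76037 8414/76037]

x' = [9745/76037, 55873/76037, -77377/76037]
P' = [536221/76037 157991/76037 1796/76037; 157991/76037 87311/76037 -7758/76037; 1796/76037 -7758/76037 8414/76037]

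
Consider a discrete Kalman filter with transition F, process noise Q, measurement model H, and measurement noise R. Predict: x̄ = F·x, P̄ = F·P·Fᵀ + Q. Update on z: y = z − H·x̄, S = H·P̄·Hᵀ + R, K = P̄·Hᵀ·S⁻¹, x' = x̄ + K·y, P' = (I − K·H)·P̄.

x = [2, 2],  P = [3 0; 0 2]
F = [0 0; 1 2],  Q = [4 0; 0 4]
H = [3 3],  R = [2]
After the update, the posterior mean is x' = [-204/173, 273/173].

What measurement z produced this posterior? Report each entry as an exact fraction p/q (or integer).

x̄ = F·x = [0, 6]
P̄ = F·P·Fᵀ + Q = [4 0; 0 15]
S = H·P̄·Hᵀ + R = [173]
K = P̄·Hᵀ·S⁻¹ = [12/173; 45/173]
x' − x̄ = [-204/173, -765/173] = K·y
y = (KᵀK)⁻¹·Kᵀ·(x' − x̄) = [-17]
z = y + H·x̄ = [-17] + [18] = [1]

z = [1]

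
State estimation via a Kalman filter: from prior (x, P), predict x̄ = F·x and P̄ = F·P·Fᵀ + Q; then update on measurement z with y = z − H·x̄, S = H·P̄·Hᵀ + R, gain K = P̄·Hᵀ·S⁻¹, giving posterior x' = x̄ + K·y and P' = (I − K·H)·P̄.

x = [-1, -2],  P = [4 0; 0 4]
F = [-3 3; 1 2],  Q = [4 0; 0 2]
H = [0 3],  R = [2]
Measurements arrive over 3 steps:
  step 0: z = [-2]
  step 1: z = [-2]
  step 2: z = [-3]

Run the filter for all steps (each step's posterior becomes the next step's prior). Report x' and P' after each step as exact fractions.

step 0: x̄ = F·x = [-3, -5]
step 0: P̄ = F·P·Fᵀ + Q = [76 12; 12 22]
step 0: y = z − H·x̄ = [13]
step 0: S = H·P̄·Hᵀ + R = [200]
step 0: K = P̄·Hᵀ·S⁻¹ = [9/50; 33/100]
step 0: x' = x̄ + K·y = [-33/50, -71/100]
step 0: P' = (I − K·H)·P̄ = [1738/25 3/25; 3/25 11/50]
step 1: x̄ = F·x = [-3/20, -52/25]
step 1: P̄ = F·P·Fᵀ + Q = [1259/2 -1038/5; -1038/5 1822/25]
step 1: y = z − H·x̄ = [106/25]
step 1: S = H·P̄·Hᵀ + R = [16448/25]
step 1: K = P̄·Hᵀ·S⁻¹ = [-7785/8224; 2733/8224]
step 1: x' = x̄ + K·y = [-17121/4112, -2759/4112]
step 1: P' = (I − K·H)·P̄ = [164255/4112 -2595/4112; -2595/4112 911/4112]
step 2: x̄ = F·x = [21543/2056, -22639/4112]
step 2: P̄ = F·P·Fᵀ + Q = [387413/1028 -239757/2056; -239757/2056 165743/4112]
step 2: y = z − H·x̄ = [55581/4112]
step 2: S = H·P̄·Hᵀ + R = [1499911/4112]
step 2: K = P̄·Hᵀ·S⁻¹ = [-205506/214273; 497229/1499911]
step 2: x' = x̄ + K·y = [-21963/8836, -15845/15463]
step 2: P' = (I − K·H)·P̄ = [17713799/428546 -137004/214273; -137004/214273 331486/1499911]

step 0: x' = [-33/50, -71/100], P' = [1738/25 3/25; 3/25 11/50]
step 1: x' = [-17121/4112, -2759/4112], P' = [164255/4112 -2595/4112; -2595/4112 911/4112]
step 2: x' = [-21963/8836, -15845/15463], P' = [17713799/428546 -137004/214273; -137004/214273 331486/1499911]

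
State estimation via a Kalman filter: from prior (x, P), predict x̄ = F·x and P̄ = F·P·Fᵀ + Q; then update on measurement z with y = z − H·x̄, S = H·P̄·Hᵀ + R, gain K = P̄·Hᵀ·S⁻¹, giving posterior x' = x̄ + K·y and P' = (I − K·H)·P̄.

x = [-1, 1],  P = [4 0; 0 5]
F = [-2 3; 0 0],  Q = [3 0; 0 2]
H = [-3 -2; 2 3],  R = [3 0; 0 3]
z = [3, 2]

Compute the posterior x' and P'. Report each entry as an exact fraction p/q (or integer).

x̄ = F·x = [5, 0]
P̄ = F·P·Fᵀ + Q = [64 0; 0 2]
y = z − H·x̄ = [18, -8]
S = H·P̄·Hᵀ + R = [587 -396; -396 277]
K = P̄·Hᵀ·S⁻¹ = [-2496/5783 -896/5783; 1268/5783 1938/5783]
x' = x̄ + K·y = [-8845/5783, 7320/5783]
P' = (I − K·H)·P̄ = [5568/5783 -4608/5783; -4608/5783 5010/5783]

x' = [-8845/5783, 7320/5783]
P' = [5568/5783 -4608/5783; -4608/5783 5010/5783]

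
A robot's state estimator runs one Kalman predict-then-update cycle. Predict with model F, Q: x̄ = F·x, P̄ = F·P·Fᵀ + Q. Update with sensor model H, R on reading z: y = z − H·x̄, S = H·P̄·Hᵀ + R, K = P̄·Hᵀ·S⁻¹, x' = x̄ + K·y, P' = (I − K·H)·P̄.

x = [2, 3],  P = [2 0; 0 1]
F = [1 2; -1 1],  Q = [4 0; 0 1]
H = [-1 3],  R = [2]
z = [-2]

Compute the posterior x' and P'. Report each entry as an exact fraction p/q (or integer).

x̄ = F·x = [8, 1]
P̄ = F·P·Fᵀ + Q = [10 0; 0 4]
y = z − H·x̄ = [3]
S = H·P̄·Hᵀ + R = [48]
K = P̄·Hᵀ·S⁻¹ = [-5/24; 1/4]
x' = x̄ + K·y = [59/8, 7/4]
P' = (I − K·H)·P̄ = [95/12 5/2; 5/2 1]

x' = [59/8, 7/4]
P' = [95/12 5/2; 5/2 1]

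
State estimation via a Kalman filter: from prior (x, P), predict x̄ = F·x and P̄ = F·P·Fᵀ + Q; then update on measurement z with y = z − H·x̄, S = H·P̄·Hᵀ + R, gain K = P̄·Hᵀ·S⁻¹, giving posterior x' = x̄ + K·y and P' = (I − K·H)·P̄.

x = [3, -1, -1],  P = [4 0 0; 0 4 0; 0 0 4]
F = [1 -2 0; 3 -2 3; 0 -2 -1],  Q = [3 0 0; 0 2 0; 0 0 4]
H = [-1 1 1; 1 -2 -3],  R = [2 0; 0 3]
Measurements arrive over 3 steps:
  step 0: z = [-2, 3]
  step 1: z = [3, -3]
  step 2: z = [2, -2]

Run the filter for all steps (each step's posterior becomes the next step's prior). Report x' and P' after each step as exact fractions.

step 0: x' = [4429/4469, -4162/4469, -37/4469], P' = [20860/4469 20894/4469 -5284/4469; 20894/4469 72250/4469 -41228/4469; -5284/4469 -41228/4469 27736/4469]
step 1: x' = [-1655850/12994847, 44098050/12994847, -15437241/12994847], P' = [59952300/12994847 64608138/12994847 -18353804/12994847; 64608138/12994847 197604714/12994847 -109283648/12994847; -18353804/12994847 -109283648/12994847 215456020/38984541]
step 2: x' = [-253354327734/299429020721, 539161256771/299429020721, -244647536137/299429020721], P' = [1371556309260/299429020721 1452416718102/299429020721 -401686309692/299429020721; 1452416718102/299429020721 4423856547834/299429020721 -2443020457404/299429020721; -401686309692/299429020721 -2443020457404/299429020721 1611331281376/299429020721]

step 0: x̄ = F·x = [5, 8, 3]
step 0: P̄ = F·P·Fᵀ + Q = [23 28 16; 28 90 4; 16 4 24]
step 0: y = z − H·x̄ = [-8, 23]
step 0: S = H·P̄·Hᵀ + R = [59 -147; -147 442]
step 0: K = P̄·Hᵀ·S⁻¹ = [-2625/4469 -1692/4469; 5064/4469 26/4469; -4104/4469 -2012/4469]
step 0: x' = x̄ + K·y = [4429/4469, -4162/4469, -37/4469]
step 0: P' = (I − K·H)·P̄ = [20860/4469 20894/4469 -5284/4469; 20894/4469 72250/4469 -41228/4469; -5284/4469 -41228/4469 27736/4469]
step 1: x̄ = F·x = [117/41, 21500/4469, 8361/4469]
step 1: P̄ = F·P·Fᵀ + Q = [2199/41 3816/41 1560/41; 3816/41 884198/4469 261192/4469; 1560/41 261192/4469 169700/4469]
step 1: y = z − H·x̄ = [-3701/4469, 41923/4469]
step 1: S = H·P̄·Hᵀ + R = [652943/4469 -1895155/4469; -1895155/4469 5767478/4469]
step 1: K = P̄·Hᵀ·S⁻¹ = [-6848983/12994847 -4734188/12994847; 11856464/12994847 -916782/12994847; -28666756/38984541 -15242528/38984541]
step 1: x' = x̄ + K·y = [-1655850/12994847, 44098050/12994847, -15437241/12994847]
step 1: P' = (I − K·H)·P̄ = [59952300/12994847 64608138/12994847 -18353804/12994847; 64608138/12994847 197604714/12994847 -109283648/12994847; -18353804/12994847 -109283648/12994847 215456020/38984541]
step 2: x̄ = F·x = [-89851950/12994847, -139475373/12994847, -72758859/12994847]
step 2: P̄ = F·P·Fᵀ + Q = [630923145/12994847 1054051128/12994847 460989088/12994847; 1054051128/12994847 2208084958/12994847 679510012/12994847; 460989088/12994847 679510012/12994847 1431246976/38984541]
step 2: y = z − H·x̄ = [148371976/12994847, -433365067/12994847]
step 2: S = H·P̄·Hᵀ + R = [5013059143/38984541 -4869780361/12994847; -4869780361/12994847 14967969550/12994847]
step 2: K = P̄·Hᵀ·S⁻¹ = [-160412950425/299429020721 -109406065956/299429020721; 264209686164/299429020721 -22078335118/299429020721; -215001433168/299429020721 -116546413004/299429020721]
step 2: x' = x̄ + K·y = [-253354327734/299429020721, 539161256771/299429020721, -244647536137/299429020721]
step 2: P' = (I − K·H)·P̄ = [1371556309260/299429020721 1452416718102/299429020721 -401686309692/299429020721; 1452416718102/299429020721 4423856547834/299429020721 -2443020457404/299429020721; -401686309692/299429020721 -2443020457404/299429020721 1611331281376/299429020721]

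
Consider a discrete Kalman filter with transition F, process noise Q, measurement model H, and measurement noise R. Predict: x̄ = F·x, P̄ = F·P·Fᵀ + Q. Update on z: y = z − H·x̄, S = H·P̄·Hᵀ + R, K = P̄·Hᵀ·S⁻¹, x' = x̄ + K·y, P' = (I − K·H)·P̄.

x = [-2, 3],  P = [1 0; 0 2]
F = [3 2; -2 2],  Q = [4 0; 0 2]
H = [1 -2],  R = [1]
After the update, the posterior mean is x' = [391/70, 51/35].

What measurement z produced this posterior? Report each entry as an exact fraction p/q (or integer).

x̄ = F·x = [0, 10]
P̄ = F·P·Fᵀ + Q = [21 2; 2 14]
S = H·P̄·Hᵀ + R = [70]
K = P̄·Hᵀ·S⁻¹ = [17/70; -13/35]
x' − x̄ = [391/70, -299/35] = K·y
y = (KᵀK)⁻¹·Kᵀ·(x' − x̄) = [23]
z = y + H·x̄ = [23] + [-20] = [3]

z = [3]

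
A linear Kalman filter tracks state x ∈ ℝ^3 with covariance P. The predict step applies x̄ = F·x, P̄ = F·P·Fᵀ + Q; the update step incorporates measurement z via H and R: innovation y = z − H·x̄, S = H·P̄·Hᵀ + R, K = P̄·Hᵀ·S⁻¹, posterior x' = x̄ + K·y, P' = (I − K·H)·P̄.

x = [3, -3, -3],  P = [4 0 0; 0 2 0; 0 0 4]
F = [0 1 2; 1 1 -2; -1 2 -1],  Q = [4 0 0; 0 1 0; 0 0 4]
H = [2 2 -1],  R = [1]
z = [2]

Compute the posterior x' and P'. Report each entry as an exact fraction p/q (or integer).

x' = [-617/73, 458/73, -462/73]
P' = [1206/73 -1222/73 -52/73; -1222/73 1579/73 704/73; -52/73 704/73 1316/73]

x̄ = F·x = [-9, 6, -6]
P̄ = F·P·Fᵀ + Q = [22 -14 -4; -14 23 8; -4 8 20]
y = z − H·x̄ = [2]
S = H·P̄·Hᵀ + R = [73]
K = P̄·Hᵀ·S⁻¹ = [20/73; 10/73; -12/73]
x' = x̄ + K·y = [-617/73, 458/73, -462/73]
P' = (I − K·H)·P̄ = [1206/73 -1222/73 -52/73; -1222/73 1579/73 704/73; -52/73 704/73 1316/73]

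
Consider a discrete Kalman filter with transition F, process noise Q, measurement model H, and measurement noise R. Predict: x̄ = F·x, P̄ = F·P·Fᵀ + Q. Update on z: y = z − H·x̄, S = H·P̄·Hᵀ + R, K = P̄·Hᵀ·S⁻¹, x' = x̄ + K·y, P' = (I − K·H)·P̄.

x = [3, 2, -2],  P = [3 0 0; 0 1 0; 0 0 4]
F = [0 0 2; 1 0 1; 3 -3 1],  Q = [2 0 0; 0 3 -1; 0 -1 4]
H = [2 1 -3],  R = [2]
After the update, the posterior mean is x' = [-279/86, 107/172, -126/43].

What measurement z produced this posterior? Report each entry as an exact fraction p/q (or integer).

z = [3]

x̄ = F·x = [-4, 1, 1]
P̄ = F·P·Fᵀ + Q = [18 8 8; 8 10 12; 8 12 44]
S = H·P̄·Hᵀ + R = [344]
K = P̄·Hᵀ·S⁻¹ = [5/86; -5/172; -13/43]
x' − x̄ = [65/86, -65/172, -169/43] = K·y
y = (KᵀK)⁻¹·Kᵀ·(x' − x̄) = [13]
z = y + H·x̄ = [13] + [-10] = [3]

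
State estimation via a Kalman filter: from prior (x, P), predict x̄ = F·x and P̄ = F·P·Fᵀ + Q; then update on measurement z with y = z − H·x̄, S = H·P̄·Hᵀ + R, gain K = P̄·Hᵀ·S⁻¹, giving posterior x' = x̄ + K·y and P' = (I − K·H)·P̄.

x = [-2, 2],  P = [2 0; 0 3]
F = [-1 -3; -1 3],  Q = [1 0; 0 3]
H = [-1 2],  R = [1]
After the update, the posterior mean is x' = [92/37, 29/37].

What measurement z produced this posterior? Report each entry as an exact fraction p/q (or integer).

z = [-1]

x̄ = F·x = [-4, 8]
P̄ = F·P·Fᵀ + Q = [30 -25; -25 32]
S = H·P̄·Hᵀ + R = [259]
K = P̄·Hᵀ·S⁻¹ = [-80/259; 89/259]
x' − x̄ = [240/37, -267/37] = K·y
y = (KᵀK)⁻¹·Kᵀ·(x' − x̄) = [-21]
z = y + H·x̄ = [-21] + [20] = [-1]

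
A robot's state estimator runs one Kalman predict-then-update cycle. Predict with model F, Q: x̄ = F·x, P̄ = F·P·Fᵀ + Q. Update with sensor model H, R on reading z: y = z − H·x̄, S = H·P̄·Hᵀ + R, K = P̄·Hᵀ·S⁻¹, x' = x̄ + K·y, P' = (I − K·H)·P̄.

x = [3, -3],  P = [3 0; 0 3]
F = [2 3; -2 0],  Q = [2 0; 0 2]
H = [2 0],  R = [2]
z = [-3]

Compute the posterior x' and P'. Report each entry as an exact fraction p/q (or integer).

x̄ = F·x = [-3, -6]
P̄ = F·P·Fᵀ + Q = [41 -12; -12 14]
y = z − H·x̄ = [3]
S = H·P̄·Hᵀ + R = [166]
K = P̄·Hᵀ·S⁻¹ = [41/83; -12/83]
x' = x̄ + K·y = [-126/83, -534/83]
P' = (I − K·H)·P̄ = [41/83 -12/83; -12/83 874/83]

x' = [-126/83, -534/83]
P' = [41/83 -12/83; -12/83 874/83]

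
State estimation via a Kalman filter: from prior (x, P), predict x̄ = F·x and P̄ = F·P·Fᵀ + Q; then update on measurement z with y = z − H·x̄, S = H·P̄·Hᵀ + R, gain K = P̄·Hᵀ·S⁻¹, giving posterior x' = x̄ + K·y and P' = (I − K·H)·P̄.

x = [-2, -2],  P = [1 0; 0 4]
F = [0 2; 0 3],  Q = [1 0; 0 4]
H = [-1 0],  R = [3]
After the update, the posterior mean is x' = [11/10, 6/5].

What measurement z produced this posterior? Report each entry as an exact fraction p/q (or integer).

x̄ = F·x = [-4, -6]
P̄ = F·P·Fᵀ + Q = [17 24; 24 40]
S = H·P̄·Hᵀ + R = [20]
K = P̄·Hᵀ·S⁻¹ = [-17/20; -6/5]
x' − x̄ = [51/10, 36/5] = K·y
y = (KᵀK)⁻¹·Kᵀ·(x' − x̄) = [-6]
z = y + H·x̄ = [-6] + [4] = [-2]

z = [-2]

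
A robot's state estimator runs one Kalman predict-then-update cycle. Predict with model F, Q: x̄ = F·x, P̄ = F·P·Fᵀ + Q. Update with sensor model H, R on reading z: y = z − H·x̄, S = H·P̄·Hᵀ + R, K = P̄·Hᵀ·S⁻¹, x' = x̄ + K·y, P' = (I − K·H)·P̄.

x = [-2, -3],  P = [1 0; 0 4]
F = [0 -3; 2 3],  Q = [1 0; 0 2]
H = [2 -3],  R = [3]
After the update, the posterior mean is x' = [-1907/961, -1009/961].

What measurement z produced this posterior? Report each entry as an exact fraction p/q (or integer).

z = [-1]

x̄ = F·x = [9, -13]
P̄ = F·P·Fᵀ + Q = [37 -36; -36 42]
S = H·P̄·Hᵀ + R = [961]
K = P̄·Hᵀ·S⁻¹ = [182/961; -198/961]
x' − x̄ = [-10556/961, 11484/961] = K·y
y = (KᵀK)⁻¹·Kᵀ·(x' − x̄) = [-58]
z = y + H·x̄ = [-58] + [57] = [-1]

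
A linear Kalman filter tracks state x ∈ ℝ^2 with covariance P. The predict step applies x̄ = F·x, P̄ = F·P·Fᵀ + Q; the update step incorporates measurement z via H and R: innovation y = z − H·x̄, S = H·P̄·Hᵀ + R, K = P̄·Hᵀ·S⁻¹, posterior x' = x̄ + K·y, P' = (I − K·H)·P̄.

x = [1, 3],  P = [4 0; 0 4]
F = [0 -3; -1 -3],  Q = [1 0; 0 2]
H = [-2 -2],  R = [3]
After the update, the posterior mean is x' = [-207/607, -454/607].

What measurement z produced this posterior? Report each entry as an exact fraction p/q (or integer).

z = [2]

x̄ = F·x = [-9, -10]
P̄ = F·P·Fᵀ + Q = [37 36; 36 42]
S = H·P̄·Hᵀ + R = [607]
K = P̄·Hᵀ·S⁻¹ = [-146/607; -156/607]
x' − x̄ = [5256/607, 5616/607] = K·y
y = (KᵀK)⁻¹·Kᵀ·(x' − x̄) = [-36]
z = y + H·x̄ = [-36] + [38] = [2]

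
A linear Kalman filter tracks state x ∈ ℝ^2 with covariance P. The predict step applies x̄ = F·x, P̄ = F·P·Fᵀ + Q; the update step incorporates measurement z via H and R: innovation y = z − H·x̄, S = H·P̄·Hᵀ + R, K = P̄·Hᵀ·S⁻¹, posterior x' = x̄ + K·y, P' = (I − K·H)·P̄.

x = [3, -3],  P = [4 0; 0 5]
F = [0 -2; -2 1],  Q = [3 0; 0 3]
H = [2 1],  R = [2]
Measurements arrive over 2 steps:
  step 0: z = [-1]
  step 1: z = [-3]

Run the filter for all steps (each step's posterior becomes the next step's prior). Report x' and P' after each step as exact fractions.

step 0: x̄ = F·x = [6, -9]
step 0: P̄ = F·P·Fᵀ + Q = [23 -10; -10 24]
step 0: y = z − H·x̄ = [-4]
step 0: S = H·P̄·Hᵀ + R = [78]
step 0: K = P̄·Hᵀ·S⁻¹ = [6/13; 2/39]
step 0: x' = x̄ + K·y = [54/13, -359/39]
step 0: P' = (I − K·H)·P̄ = [83/13 -154/13; -154/13 928/39]
step 1: x̄ = F·x = [718/39, -683/39]
step 1: P̄ = F·P·Fᵀ + Q = [3829/39 -3704/39; -3704/39 3889/39]
step 1: y = z − H·x̄ = [-290/13]
step 1: S = H·P̄·Hᵀ + R = [1489/13]
step 1: K = P̄·Hᵀ·S⁻¹ = [1318/1489; -1173/1489]
step 1: x' = x̄ + K·y = [-5966/4467, 271/4467]
step 1: P' = (I − K·H)·P̄ = [37693/4467 -67478/4467; -67478/4467 127918/4467]

step 0: x' = [54/13, -359/39], P' = [83/13 -154/13; -154/13 928/39]
step 1: x' = [-5966/4467, 271/4467], P' = [37693/4467 -67478/4467; -67478/4467 127918/4467]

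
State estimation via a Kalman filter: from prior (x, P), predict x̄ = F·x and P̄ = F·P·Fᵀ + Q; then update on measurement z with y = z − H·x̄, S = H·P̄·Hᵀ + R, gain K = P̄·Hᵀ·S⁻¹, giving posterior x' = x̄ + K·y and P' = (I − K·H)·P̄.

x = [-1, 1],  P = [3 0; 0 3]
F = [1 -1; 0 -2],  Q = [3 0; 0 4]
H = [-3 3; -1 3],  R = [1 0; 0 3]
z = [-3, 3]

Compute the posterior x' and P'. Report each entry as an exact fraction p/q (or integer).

x̄ = F·x = [-2, -2]
P̄ = F·P·Fᵀ + Q = [9 6; 6 16]
y = z − H·x̄ = [-3, 7]
S = H·P̄·Hᵀ + R = [118 99; 99 120]
K = P̄·Hᵀ·S⁻¹ = [-657/1453 651/1453; -186/1453 662/1453]
x' = x̄ + K·y = [3622/1453, 2286/1453]
P' = (I − K·H)·P̄ = [1305/1453 1086/1453; 1086/1453 1024/1453]

x' = [3622/1453, 2286/1453]
P' = [1305/1453 1086/1453; 1086/1453 1024/1453]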